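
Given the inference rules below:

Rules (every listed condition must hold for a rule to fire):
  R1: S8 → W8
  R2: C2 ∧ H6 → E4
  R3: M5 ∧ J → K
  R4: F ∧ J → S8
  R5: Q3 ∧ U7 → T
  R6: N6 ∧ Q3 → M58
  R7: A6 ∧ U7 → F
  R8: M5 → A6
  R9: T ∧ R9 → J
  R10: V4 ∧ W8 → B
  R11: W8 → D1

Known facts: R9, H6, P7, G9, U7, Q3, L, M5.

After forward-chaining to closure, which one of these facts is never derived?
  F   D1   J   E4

E4

Round 1 fires R5, R8, giving T, A6.
Round 2 fires R7, R9, giving F, J.
Round 3 fires R3, R4, giving K, S8.
Round 4 fires R1, giving W8.
Round 5 fires R11, giving D1.
Derived: D1 (round 5), J (round 2), F (round 2). E4 never appears in any round.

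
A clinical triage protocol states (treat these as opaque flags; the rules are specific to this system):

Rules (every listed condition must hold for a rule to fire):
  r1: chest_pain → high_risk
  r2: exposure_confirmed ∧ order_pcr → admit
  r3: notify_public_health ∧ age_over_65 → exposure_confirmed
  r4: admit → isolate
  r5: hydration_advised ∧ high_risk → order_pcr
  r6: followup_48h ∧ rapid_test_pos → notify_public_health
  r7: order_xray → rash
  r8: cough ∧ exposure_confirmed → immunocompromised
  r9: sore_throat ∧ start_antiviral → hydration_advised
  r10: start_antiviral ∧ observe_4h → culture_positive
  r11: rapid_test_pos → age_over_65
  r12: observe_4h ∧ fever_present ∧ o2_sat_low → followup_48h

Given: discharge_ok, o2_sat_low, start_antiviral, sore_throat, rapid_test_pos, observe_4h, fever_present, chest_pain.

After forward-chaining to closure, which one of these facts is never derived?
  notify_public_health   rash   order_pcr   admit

rash

Round 1: r1 [chest_pain → high_risk]; r9 [sore_throat ∧ start_antiviral → hydration_advised]; r10 [start_antiviral ∧ observe_4h → culture_positive]; r11 [rapid_test_pos → age_over_65]; r12 [observe_4h ∧ fever_present ∧ o2_sat_low → followup_48h]. Adds high_risk, hydration_advised, culture_positive, age_over_65, followup_48h.
Round 2: r5 [hydration_advised ∧ high_risk → order_pcr]; r6 [followup_48h ∧ rapid_test_pos → notify_public_health]. Adds order_pcr, notify_public_health.
Round 3: r3 [notify_public_health ∧ age_over_65 → exposure_confirmed]. Adds exposure_confirmed.
Round 4: r2 [exposure_confirmed ∧ order_pcr → admit]. Adds admit.
Round 5: r4 [admit → isolate]. Adds isolate.
Derived: admit (round 4), order_pcr (round 2), notify_public_health (round 2). rash never appears in any round.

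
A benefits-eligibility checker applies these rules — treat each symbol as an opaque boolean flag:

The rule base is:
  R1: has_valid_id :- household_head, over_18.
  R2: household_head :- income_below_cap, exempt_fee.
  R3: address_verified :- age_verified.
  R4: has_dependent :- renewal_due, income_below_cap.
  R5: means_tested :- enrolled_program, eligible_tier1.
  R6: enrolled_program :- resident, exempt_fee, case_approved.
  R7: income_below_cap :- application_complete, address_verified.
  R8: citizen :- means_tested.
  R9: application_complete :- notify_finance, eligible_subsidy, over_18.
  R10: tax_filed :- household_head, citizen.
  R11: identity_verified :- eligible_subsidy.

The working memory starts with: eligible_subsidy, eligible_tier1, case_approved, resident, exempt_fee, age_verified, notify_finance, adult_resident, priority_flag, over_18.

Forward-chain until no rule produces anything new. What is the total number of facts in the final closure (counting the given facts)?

Round 1: R3 [address_verified :- age_verified.]; R6 [enrolled_program :- resident, exempt_fee, case_approved.]; R9 [application_complete :- notify_finance, eligible_subsidy, over_18.]; R11 [identity_verified :- eligible_subsidy.]. Adds address_verified, enrolled_program, application_complete, identity_verified.
Round 2: R5 [means_tested :- enrolled_program, eligible_tier1.]; R7 [income_below_cap :- application_complete, address_verified.]. Adds means_tested, income_below_cap.
Round 3: R2 [household_head :- income_below_cap, exempt_fee.]; R8 [citizen :- means_tested.]. Adds household_head, citizen.
Round 4: R1 [has_valid_id :- household_head, over_18.]; R10 [tax_filed :- household_head, citizen.]. Adds has_valid_id, tax_filed.
Closure: {address_verified, adult_resident, age_verified, application_complete, case_approved, citizen, eligible_subsidy, eligible_tier1, enrolled_program, exempt_fee, has_valid_id, household_head, identity_verified, income_below_cap, means_tested, notify_finance, over_18, priority_flag, resident, tax_filed} — 20 facts.

20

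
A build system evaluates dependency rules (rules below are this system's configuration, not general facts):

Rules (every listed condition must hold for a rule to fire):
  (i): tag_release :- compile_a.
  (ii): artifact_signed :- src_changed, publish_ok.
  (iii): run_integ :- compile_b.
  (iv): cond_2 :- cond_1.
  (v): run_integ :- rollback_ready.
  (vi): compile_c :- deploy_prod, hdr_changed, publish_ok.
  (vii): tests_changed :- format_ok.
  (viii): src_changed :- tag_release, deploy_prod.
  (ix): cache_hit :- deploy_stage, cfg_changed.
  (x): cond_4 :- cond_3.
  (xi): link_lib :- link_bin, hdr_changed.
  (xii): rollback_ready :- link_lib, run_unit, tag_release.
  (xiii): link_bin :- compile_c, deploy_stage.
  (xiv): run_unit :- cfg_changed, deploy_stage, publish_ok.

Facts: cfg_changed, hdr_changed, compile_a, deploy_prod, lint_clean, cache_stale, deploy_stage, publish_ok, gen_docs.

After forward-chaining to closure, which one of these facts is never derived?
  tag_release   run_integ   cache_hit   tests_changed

Round 1: (i) [tag_release :- compile_a.]; (vi) [compile_c :- deploy_prod, hdr_changed, publish_ok.]; (ix) [cache_hit :- deploy_stage, cfg_changed.]; (xiv) [run_unit :- cfg_changed, deploy_stage, publish_ok.]. New: tag_release, compile_c, cache_hit, run_unit.
Round 2: (viii) [src_changed :- tag_release, deploy_prod.]; (xiii) [link_bin :- compile_c, deploy_stage.]. New: src_changed, link_bin.
Round 3: (ii) [artifact_signed :- src_changed, publish_ok.]; (xi) [link_lib :- link_bin, hdr_changed.]. New: artifact_signed, link_lib.
Round 4: (xii) [rollback_ready :- link_lib, run_unit, tag_release.]. New: rollback_ready.
Round 5: (v) [run_integ :- rollback_ready.]. New: run_integ.
Derived: cache_hit (round 1), run_integ (round 5), tag_release (round 1). tests_changed never appears in any round.

tests_changed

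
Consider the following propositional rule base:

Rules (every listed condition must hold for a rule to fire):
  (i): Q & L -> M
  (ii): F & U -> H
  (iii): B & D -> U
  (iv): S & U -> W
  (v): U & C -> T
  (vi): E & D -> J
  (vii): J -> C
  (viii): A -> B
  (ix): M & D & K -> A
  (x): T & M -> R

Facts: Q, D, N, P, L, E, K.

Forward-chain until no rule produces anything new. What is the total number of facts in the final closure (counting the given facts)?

15

[1] (i) [Q & L -> M]; (vi) [E & D -> J]. ⇒ new: M, J.
[2] (vii) [J -> C]; (ix) [M & D & K -> A]. ⇒ new: C, A.
[3] (viii) [A -> B]. ⇒ new: B.
[4] (iii) [B & D -> U]. ⇒ new: U.
[5] (v) [U & C -> T]. ⇒ new: T.
[6] (x) [T & M -> R]. ⇒ new: R.
Closure: {A, B, C, D, E, J, K, L, M, N, P, Q, R, T, U} — 15 facts.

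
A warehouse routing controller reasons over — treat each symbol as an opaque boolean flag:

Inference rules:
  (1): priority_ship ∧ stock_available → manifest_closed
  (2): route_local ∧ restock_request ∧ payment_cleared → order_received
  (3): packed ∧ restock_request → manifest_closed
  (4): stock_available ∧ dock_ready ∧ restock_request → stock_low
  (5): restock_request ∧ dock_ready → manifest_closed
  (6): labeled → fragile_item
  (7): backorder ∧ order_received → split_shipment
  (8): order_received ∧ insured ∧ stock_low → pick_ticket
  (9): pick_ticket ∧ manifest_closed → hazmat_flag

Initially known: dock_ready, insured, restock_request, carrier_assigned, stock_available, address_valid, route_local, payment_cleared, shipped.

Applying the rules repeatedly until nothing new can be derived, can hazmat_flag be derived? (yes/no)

yes

Round 1 — (2), (4), (5), derive order_received, stock_low, manifest_closed.
Round 2 — (8), derive pick_ticket.
Round 3 — (9), derive hazmat_flag.
hazmat_flag appears in round 3, so it is derivable.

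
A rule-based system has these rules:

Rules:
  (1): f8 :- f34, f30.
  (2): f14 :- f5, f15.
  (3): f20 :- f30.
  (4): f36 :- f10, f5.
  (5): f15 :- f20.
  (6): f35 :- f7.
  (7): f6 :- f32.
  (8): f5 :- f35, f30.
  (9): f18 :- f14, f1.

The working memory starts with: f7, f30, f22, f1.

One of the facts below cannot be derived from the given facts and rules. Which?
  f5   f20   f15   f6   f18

f6

[1] (3) [f20 :- f30.]; (6) [f35 :- f7.]. ⇒ new: f20, f35.
[2] (5) [f15 :- f20.]; (8) [f5 :- f35, f30.]. ⇒ new: f15, f5.
[3] (2) [f14 :- f5, f15.]. ⇒ new: f14.
[4] (9) [f18 :- f14, f1.]. ⇒ new: f18.
Derived: f18 (round 4), f5 (round 2), f15 (round 2), f20 (round 1). f6 never appears in any round.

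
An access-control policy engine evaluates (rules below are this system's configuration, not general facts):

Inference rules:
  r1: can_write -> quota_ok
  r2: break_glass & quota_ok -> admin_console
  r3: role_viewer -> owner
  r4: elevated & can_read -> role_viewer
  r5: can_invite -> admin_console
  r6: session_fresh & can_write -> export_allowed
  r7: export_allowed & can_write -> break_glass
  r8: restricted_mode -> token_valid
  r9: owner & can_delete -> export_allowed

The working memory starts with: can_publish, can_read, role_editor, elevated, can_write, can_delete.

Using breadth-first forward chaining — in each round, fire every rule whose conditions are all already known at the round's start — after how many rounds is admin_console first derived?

Round 1 — r1, r4, derive quota_ok, role_viewer.
Round 2 — r3, derive owner.
Round 3 — r9, derive export_allowed.
Round 4 — r7, derive break_glass.
Round 5 — r2, derive admin_console.
admin_console first appears in round 5.

5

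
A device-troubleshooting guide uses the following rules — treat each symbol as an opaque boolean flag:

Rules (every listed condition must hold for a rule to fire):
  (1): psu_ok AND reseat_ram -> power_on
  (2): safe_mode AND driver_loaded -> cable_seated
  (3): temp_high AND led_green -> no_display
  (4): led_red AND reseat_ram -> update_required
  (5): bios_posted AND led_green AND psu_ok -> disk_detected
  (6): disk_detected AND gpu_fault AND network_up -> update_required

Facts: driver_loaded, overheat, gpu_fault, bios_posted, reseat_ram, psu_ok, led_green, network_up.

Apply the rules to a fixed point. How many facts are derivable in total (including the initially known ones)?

11

Round 1 fires (1), (5), giving power_on, disk_detected.
Round 2 fires (6), giving update_required.
Closure: {bios_posted, disk_detected, driver_loaded, gpu_fault, led_green, network_up, overheat, power_on, psu_ok, reseat_ram, update_required} — 11 facts.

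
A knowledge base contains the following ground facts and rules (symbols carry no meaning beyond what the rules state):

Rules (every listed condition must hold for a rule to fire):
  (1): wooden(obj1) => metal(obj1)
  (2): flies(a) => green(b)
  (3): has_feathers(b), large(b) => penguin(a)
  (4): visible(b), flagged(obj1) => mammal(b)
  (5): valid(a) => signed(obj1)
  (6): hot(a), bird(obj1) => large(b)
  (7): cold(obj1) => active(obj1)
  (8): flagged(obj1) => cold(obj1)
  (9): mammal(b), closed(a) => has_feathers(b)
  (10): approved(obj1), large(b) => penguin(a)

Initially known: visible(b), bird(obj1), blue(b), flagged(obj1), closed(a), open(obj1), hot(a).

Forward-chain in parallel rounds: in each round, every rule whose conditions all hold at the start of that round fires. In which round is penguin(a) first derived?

[1] (4) [visible(b), flagged(obj1) => mammal(b)]; (6) [hot(a), bird(obj1) => large(b)]; (8) [flagged(obj1) => cold(obj1)]. ⇒ new: mammal(b), large(b), cold(obj1).
[2] (7) [cold(obj1) => active(obj1)]; (9) [mammal(b), closed(a) => has_feathers(b)]. ⇒ new: active(obj1), has_feathers(b).
[3] (3) [has_feathers(b), large(b) => penguin(a)]. ⇒ new: penguin(a).
penguin(a) first appears in round 3.

3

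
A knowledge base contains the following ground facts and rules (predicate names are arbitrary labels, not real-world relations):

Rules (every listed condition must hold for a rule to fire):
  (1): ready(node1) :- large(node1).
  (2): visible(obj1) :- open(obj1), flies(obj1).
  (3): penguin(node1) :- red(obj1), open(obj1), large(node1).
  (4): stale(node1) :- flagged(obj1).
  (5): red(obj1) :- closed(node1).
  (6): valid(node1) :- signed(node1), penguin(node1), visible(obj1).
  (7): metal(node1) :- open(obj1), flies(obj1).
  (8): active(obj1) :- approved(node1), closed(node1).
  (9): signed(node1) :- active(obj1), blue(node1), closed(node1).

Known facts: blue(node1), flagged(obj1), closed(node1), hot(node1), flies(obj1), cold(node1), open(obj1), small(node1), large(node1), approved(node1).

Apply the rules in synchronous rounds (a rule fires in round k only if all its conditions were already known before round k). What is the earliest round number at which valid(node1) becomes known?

3

Round 1 — (1), (2), (4), (5), (7), (8), derive ready(node1), visible(obj1), stale(node1), red(obj1), metal(node1), active(obj1).
Round 2 — (3), (9), derive penguin(node1), signed(node1).
Round 3 — (6), derive valid(node1).
valid(node1) first appears in round 3.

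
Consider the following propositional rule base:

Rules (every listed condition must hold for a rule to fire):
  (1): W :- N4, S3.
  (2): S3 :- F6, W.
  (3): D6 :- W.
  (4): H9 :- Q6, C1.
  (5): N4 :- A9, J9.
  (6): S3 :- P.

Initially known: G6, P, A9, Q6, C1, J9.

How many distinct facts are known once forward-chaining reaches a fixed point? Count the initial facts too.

[1] (4) [H9 :- Q6, C1.]; (5) [N4 :- A9, J9.]; (6) [S3 :- P.]. ⇒ new: H9, N4, S3.
[2] (1) [W :- N4, S3.]. ⇒ new: W.
[3] (3) [D6 :- W.]. ⇒ new: D6.
Closure: {A9, C1, D6, G6, H9, J9, N4, P, Q6, S3, W} — 11 facts.

11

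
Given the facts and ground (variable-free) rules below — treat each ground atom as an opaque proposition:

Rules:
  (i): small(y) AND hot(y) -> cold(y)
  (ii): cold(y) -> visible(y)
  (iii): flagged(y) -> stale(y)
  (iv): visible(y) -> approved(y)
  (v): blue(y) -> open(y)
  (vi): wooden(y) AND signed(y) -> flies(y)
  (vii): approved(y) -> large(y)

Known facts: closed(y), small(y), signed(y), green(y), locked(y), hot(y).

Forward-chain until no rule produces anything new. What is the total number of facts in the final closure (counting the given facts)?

10

Round 1 — (i), derive cold(y).
Round 2 — (ii), derive visible(y).
Round 3 — (iv), derive approved(y).
Round 4 — (vii), derive large(y).
Closure: {approved(y), closed(y), cold(y), green(y), hot(y), large(y), locked(y), signed(y), small(y), visible(y)} — 10 facts.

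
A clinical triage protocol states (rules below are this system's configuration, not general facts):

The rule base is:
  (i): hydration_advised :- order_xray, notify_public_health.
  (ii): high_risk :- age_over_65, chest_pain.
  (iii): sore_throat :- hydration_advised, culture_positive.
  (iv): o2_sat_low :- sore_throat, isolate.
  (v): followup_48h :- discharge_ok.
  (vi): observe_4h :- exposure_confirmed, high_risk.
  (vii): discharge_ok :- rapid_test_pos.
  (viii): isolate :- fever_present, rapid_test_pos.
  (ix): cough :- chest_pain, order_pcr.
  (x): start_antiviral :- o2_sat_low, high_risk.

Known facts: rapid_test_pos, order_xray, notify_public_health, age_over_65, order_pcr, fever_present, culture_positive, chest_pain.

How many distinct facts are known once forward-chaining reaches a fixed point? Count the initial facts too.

Round 1: (i) [hydration_advised :- order_xray, notify_public_health.]; (ii) [high_risk :- age_over_65, chest_pain.]; (vii) [discharge_ok :- rapid_test_pos.]; (viii) [isolate :- fever_present, rapid_test_pos.]; (ix) [cough :- chest_pain, order_pcr.]. New: hydration_advised, high_risk, discharge_ok, isolate, cough.
Round 2: (iii) [sore_throat :- hydration_advised, culture_positive.]; (v) [followup_48h :- discharge_ok.]. New: sore_throat, followup_48h.
Round 3: (iv) [o2_sat_low :- sore_throat, isolate.]. New: o2_sat_low.
Round 4: (x) [start_antiviral :- o2_sat_low, high_risk.]. New: start_antiviral.
Closure: {age_over_65, chest_pain, cough, culture_positive, discharge_ok, fever_present, followup_48h, high_risk, hydration_advised, isolate, notify_public_health, o2_sat_low, order_pcr, order_xray, rapid_test_pos, sore_throat, start_antiviral} — 17 facts.

17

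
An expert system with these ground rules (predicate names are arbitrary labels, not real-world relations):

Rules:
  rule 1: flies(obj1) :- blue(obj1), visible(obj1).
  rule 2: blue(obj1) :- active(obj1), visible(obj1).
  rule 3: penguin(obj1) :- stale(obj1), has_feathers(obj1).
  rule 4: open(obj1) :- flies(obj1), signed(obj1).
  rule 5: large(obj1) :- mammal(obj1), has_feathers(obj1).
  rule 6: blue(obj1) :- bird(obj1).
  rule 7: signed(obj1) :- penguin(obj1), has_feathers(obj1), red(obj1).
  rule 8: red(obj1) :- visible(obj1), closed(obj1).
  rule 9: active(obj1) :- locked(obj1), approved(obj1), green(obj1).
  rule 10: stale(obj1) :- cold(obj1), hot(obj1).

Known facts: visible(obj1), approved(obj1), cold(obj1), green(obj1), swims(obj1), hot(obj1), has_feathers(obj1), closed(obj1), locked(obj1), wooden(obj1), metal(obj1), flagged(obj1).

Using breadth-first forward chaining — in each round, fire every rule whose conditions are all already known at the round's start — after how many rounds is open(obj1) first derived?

[1] rule 8 [red(obj1) :- visible(obj1), closed(obj1).]; rule 9 [active(obj1) :- locked(obj1), approved(obj1), green(obj1).]; rule 10 [stale(obj1) :- cold(obj1), hot(obj1).]. ⇒ new: red(obj1), active(obj1), stale(obj1).
[2] rule 2 [blue(obj1) :- active(obj1), visible(obj1).]; rule 3 [penguin(obj1) :- stale(obj1), has_feathers(obj1).]. ⇒ new: blue(obj1), penguin(obj1).
[3] rule 1 [flies(obj1) :- blue(obj1), visible(obj1).]; rule 7 [signed(obj1) :- penguin(obj1), has_feathers(obj1), red(obj1).]. ⇒ new: flies(obj1), signed(obj1).
[4] rule 4 [open(obj1) :- flies(obj1), signed(obj1).]. ⇒ new: open(obj1).
open(obj1) first appears in round 4.

4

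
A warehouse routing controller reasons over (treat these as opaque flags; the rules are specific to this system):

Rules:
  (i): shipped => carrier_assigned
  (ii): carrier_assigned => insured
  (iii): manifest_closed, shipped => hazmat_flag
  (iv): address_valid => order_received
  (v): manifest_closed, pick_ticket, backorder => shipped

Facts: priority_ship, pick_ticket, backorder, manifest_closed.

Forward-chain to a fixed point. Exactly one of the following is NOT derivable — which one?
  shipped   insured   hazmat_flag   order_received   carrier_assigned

order_received

Round 1: (v) [manifest_closed, pick_ticket, backorder => shipped]. New: shipped.
Round 2: (i) [shipped => carrier_assigned]; (iii) [manifest_closed, shipped => hazmat_flag]. New: carrier_assigned, hazmat_flag.
Round 3: (ii) [carrier_assigned => insured]. New: insured.
Derived: shipped (round 1), hazmat_flag (round 2), insured (round 3), carrier_assigned (round 2). order_received never appears in any round.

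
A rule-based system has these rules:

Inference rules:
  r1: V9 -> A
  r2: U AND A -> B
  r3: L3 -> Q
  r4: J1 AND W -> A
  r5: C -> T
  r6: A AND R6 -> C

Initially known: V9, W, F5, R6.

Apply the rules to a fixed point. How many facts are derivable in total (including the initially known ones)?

Round 1: r1 [V9 -> A]. Adds A.
Round 2: r6 [A AND R6 -> C]. Adds C.
Round 3: r5 [C -> T]. Adds T.
Closure: {A, C, F5, R6, T, V9, W} — 7 facts.

7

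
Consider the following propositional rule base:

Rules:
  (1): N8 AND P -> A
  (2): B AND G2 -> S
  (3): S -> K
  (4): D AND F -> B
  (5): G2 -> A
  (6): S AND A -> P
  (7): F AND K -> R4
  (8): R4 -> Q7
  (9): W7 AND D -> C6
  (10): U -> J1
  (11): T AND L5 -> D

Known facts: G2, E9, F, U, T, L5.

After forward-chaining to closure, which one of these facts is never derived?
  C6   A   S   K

C6

Round 1: (5) [G2 -> A]; (10) [U -> J1]; (11) [T AND L5 -> D]. Adds A, J1, D.
Round 2: (4) [D AND F -> B]. Adds B.
Round 3: (2) [B AND G2 -> S]. Adds S.
Round 4: (3) [S -> K]; (6) [S AND A -> P]. Adds K, P.
Round 5: (7) [F AND K -> R4]. Adds R4.
Round 6: (8) [R4 -> Q7]. Adds Q7.
Derived: S (round 3), K (round 4), A (round 1). C6 never appears in any round.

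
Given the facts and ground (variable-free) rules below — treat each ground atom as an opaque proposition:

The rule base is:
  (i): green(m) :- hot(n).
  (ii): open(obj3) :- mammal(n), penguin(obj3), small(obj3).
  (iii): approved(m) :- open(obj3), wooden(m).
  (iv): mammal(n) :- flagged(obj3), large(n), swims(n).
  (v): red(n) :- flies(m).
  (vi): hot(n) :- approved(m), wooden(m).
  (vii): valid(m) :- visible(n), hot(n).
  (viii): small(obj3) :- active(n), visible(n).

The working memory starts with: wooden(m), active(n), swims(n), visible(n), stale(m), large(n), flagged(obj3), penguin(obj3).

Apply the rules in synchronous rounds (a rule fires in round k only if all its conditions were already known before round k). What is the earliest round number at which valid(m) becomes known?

Round 1 — (iv), (viii), derive mammal(n), small(obj3).
Round 2 — (ii), derive open(obj3).
Round 3 — (iii), derive approved(m).
Round 4 — (vi), derive hot(n).
Round 5 — (i), (vii), derive green(m), valid(m).
valid(m) first appears in round 5.

5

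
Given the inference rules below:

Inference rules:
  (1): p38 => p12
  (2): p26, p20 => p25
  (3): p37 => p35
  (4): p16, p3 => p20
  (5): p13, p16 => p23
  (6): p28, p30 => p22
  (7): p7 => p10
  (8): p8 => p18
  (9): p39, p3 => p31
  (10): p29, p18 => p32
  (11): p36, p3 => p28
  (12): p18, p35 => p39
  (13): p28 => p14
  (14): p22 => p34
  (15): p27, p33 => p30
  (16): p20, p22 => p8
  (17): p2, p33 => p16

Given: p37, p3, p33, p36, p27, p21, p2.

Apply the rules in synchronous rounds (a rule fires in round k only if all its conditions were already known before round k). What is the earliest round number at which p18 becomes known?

Round 1 — (3), (11), (15), (17), derive p35, p28, p30, p16.
Round 2 — (4), (6), (13), derive p20, p22, p14.
Round 3 — (14), (16), derive p34, p8.
Round 4 — (8), derive p18.
p18 first appears in round 4.

4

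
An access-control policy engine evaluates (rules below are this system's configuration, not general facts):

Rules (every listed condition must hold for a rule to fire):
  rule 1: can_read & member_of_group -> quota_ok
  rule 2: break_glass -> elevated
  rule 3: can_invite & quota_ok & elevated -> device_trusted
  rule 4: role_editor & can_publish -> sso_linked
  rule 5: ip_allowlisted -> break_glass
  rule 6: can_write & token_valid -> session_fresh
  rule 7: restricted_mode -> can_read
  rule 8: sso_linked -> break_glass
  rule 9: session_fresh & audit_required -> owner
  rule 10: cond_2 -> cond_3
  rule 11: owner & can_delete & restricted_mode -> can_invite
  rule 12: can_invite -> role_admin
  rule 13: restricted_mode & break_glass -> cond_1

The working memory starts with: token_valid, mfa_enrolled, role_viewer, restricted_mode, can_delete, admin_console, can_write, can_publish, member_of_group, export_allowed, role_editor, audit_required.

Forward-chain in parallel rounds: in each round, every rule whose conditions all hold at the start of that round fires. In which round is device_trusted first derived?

Round 1: rule 4 [role_editor & can_publish -> sso_linked]; rule 6 [can_write & token_valid -> session_fresh]; rule 7 [restricted_mode -> can_read]. New: sso_linked, session_fresh, can_read.
Round 2: rule 1 [can_read & member_of_group -> quota_ok]; rule 8 [sso_linked -> break_glass]; rule 9 [session_fresh & audit_required -> owner]. New: quota_ok, break_glass, owner.
Round 3: rule 2 [break_glass -> elevated]; rule 11 [owner & can_delete & restricted_mode -> can_invite]; rule 13 [restricted_mode & break_glass -> cond_1]. New: elevated, can_invite, cond_1.
Round 4: rule 3 [can_invite & quota_ok & elevated -> device_trusted]; rule 12 [can_invite -> role_admin]. New: device_trusted, role_admin.
device_trusted first appears in round 4.

4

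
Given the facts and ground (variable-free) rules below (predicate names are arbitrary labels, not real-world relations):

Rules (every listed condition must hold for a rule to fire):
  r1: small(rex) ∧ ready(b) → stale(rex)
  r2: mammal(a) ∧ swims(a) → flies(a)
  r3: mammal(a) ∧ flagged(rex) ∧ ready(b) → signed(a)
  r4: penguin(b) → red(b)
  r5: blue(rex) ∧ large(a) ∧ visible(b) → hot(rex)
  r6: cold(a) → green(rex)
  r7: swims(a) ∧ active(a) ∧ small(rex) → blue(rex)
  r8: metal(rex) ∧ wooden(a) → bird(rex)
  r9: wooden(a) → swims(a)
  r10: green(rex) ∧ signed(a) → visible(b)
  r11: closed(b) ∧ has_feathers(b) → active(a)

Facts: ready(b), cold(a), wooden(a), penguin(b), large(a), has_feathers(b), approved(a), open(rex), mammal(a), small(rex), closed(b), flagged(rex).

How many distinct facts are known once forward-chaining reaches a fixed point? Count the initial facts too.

22

Round 1 fires r1, r3, r4, r6, r9, r11, giving stale(rex), signed(a), red(b), green(rex), swims(a), active(a).
Round 2 fires r2, r7, r10, giving flies(a), blue(rex), visible(b).
Round 3 fires r5, giving hot(rex).
Closure: {active(a), approved(a), blue(rex), closed(b), cold(a), flagged(rex), flies(a), green(rex), has_feathers(b), hot(rex), large(a), mammal(a), open(rex), penguin(b), ready(b), red(b), signed(a), small(rex), stale(rex), swims(a), visible(b), wooden(a)} — 22 facts.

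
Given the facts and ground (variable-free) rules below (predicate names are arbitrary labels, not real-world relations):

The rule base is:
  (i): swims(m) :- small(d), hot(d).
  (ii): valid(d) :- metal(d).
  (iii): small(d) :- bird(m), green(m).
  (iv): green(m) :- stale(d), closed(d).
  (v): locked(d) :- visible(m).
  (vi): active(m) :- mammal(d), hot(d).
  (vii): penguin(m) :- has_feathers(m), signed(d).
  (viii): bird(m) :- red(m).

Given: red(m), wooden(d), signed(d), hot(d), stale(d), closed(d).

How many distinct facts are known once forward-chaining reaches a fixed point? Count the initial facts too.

Round 1: (iv) [green(m) :- stale(d), closed(d).]; (viii) [bird(m) :- red(m).]. New: green(m), bird(m).
Round 2: (iii) [small(d) :- bird(m), green(m).]. New: small(d).
Round 3: (i) [swims(m) :- small(d), hot(d).]. New: swims(m).
Closure: {bird(m), closed(d), green(m), hot(d), red(m), signed(d), small(d), stale(d), swims(m), wooden(d)} — 10 facts.

10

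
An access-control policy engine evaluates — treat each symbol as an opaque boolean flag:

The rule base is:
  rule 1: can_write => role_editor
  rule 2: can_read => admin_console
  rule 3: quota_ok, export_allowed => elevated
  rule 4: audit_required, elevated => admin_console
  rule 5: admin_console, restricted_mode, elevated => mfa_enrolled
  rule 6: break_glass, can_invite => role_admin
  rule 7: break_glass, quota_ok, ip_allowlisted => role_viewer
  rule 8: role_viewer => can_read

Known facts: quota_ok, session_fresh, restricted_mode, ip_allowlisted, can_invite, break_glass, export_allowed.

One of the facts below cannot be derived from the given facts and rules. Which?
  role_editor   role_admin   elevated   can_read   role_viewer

Round 1: rule 3 [quota_ok, export_allowed => elevated]; rule 6 [break_glass, can_invite => role_admin]; rule 7 [break_glass, quota_ok, ip_allowlisted => role_viewer]. New: elevated, role_admin, role_viewer.
Round 2: rule 8 [role_viewer => can_read]. New: can_read.
Round 3: rule 2 [can_read => admin_console]. New: admin_console.
Round 4: rule 5 [admin_console, restricted_mode, elevated => mfa_enrolled]. New: mfa_enrolled.
Derived: elevated (round 1), role_viewer (round 1), can_read (round 2), role_admin (round 1). role_editor never appears in any round.

role_editor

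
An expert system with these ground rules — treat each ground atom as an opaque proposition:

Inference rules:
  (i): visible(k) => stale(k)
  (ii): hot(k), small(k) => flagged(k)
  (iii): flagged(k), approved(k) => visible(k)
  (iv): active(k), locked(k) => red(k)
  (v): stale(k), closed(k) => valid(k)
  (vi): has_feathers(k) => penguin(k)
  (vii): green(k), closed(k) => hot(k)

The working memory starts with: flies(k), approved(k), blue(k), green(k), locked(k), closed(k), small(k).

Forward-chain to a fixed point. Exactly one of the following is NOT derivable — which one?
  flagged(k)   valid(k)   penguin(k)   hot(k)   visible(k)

penguin(k)

Round 1: (vii) [green(k), closed(k) => hot(k)]. Adds hot(k).
Round 2: (ii) [hot(k), small(k) => flagged(k)]. Adds flagged(k).
Round 3: (iii) [flagged(k), approved(k) => visible(k)]. Adds visible(k).
Round 4: (i) [visible(k) => stale(k)]. Adds stale(k).
Round 5: (v) [stale(k), closed(k) => valid(k)]. Adds valid(k).
Derived: valid(k) (round 5), flagged(k) (round 2), hot(k) (round 1), visible(k) (round 3). penguin(k) never appears in any round.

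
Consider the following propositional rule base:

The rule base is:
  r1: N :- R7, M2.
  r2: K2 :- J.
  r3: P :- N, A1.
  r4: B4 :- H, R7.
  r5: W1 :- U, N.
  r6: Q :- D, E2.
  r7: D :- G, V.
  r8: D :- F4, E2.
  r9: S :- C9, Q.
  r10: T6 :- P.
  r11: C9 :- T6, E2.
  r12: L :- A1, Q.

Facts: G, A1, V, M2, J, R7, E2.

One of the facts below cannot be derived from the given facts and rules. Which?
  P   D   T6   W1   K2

Round 1: r1 [N :- R7, M2.]; r2 [K2 :- J.]; r7 [D :- G, V.]. New: N, K2, D.
Round 2: r3 [P :- N, A1.]; r6 [Q :- D, E2.]. New: P, Q.
Round 3: r10 [T6 :- P.]; r12 [L :- A1, Q.]. New: T6, L.
Round 4: r11 [C9 :- T6, E2.]. New: C9.
Round 5: r9 [S :- C9, Q.]. New: S.
Derived: P (round 2), T6 (round 3), K2 (round 1), D (round 1). W1 never appears in any round.

W1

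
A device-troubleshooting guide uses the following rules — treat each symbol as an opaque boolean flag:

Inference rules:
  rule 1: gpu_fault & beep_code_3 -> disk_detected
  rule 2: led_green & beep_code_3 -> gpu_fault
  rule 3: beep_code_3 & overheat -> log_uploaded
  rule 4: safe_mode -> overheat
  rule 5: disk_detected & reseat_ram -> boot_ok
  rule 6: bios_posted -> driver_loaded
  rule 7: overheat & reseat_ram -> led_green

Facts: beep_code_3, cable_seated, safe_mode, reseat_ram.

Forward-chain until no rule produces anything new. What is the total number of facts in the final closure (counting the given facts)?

Round 1 fires rule 4, giving overheat.
Round 2 fires rule 3, rule 7, giving log_uploaded, led_green.
Round 3 fires rule 2, giving gpu_fault.
Round 4 fires rule 1, giving disk_detected.
Round 5 fires rule 5, giving boot_ok.
Closure: {beep_code_3, boot_ok, cable_seated, disk_detected, gpu_fault, led_green, log_uploaded, overheat, reseat_ram, safe_mode} — 10 facts.

10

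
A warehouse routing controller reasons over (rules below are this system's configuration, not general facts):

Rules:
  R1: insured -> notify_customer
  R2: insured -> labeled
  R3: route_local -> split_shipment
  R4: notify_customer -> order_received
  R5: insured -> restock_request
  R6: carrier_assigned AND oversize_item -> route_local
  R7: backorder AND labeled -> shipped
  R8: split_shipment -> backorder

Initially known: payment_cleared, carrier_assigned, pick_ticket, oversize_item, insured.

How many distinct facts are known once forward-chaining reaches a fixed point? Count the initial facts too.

13

Round 1 fires R1, R2, R5, R6, giving notify_customer, labeled, restock_request, route_local.
Round 2 fires R3, R4, giving split_shipment, order_received.
Round 3 fires R8, giving backorder.
Round 4 fires R7, giving shipped.
Closure: {backorder, carrier_assigned, insured, labeled, notify_customer, order_received, oversize_item, payment_cleared, pick_ticket, restock_request, route_local, shipped, split_shipment} — 13 facts.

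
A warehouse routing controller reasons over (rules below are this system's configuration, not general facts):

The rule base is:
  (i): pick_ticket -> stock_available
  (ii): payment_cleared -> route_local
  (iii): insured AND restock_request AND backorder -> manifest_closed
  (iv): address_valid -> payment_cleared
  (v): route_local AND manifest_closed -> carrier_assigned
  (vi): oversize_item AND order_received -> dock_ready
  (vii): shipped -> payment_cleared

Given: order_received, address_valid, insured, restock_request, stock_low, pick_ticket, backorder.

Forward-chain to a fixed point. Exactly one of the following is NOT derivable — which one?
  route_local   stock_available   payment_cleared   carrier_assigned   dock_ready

[1] (i) [pick_ticket -> stock_available]; (iii) [insured AND restock_request AND backorder -> manifest_closed]; (iv) [address_valid -> payment_cleared]. ⇒ new: stock_available, manifest_closed, payment_cleared.
[2] (ii) [payment_cleared -> route_local]. ⇒ new: route_local.
[3] (v) [route_local AND manifest_closed -> carrier_assigned]. ⇒ new: carrier_assigned.
Derived: stock_available (round 1), route_local (round 2), payment_cleared (round 1), carrier_assigned (round 3). dock_ready never appears in any round.

dock_ready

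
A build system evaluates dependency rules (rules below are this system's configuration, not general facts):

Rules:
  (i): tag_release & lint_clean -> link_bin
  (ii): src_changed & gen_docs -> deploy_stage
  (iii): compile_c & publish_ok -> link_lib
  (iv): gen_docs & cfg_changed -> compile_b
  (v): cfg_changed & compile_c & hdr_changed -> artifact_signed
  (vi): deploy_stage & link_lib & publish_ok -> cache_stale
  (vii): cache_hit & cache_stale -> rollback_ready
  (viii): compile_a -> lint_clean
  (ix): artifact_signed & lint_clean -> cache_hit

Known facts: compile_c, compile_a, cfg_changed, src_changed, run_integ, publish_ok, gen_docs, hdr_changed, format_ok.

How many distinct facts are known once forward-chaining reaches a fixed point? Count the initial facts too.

17

Round 1 — (ii), (iii), (iv), (v), (viii), derive deploy_stage, link_lib, compile_b, artifact_signed, lint_clean.
Round 2 — (vi), (ix), derive cache_stale, cache_hit.
Round 3 — (vii), derive rollback_ready.
Closure: {artifact_signed, cache_hit, cache_stale, cfg_changed, compile_a, compile_b, compile_c, deploy_stage, format_ok, gen_docs, hdr_changed, link_lib, lint_clean, publish_ok, rollback_ready, run_integ, src_changed} — 17 facts.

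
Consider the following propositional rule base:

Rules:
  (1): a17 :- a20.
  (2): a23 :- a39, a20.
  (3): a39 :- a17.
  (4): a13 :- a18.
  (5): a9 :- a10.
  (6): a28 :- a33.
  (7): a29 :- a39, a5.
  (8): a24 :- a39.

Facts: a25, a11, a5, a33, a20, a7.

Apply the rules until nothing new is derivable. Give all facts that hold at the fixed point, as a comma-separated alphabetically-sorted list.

Round 1: (1) [a17 :- a20.]; (6) [a28 :- a33.]. New: a17, a28.
Round 2: (3) [a39 :- a17.]. New: a39.
Round 3: (2) [a23 :- a39, a20.]; (7) [a29 :- a39, a5.]; (8) [a24 :- a39.]. New: a23, a29, a24.

a11, a17, a20, a23, a24, a25, a28, a29, a33, a39, a5, a7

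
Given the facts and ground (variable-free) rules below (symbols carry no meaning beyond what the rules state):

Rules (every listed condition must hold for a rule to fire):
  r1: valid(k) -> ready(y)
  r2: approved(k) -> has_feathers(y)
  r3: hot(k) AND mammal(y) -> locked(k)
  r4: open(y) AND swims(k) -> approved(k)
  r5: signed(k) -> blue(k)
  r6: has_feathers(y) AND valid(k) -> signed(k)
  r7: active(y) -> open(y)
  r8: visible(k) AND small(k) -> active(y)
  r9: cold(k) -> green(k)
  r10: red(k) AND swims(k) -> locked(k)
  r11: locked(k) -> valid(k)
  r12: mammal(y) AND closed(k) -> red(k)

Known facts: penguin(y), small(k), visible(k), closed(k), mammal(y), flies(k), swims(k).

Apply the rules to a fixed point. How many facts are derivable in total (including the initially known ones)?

17

Round 1: r8 [visible(k) AND small(k) -> active(y)]; r12 [mammal(y) AND closed(k) -> red(k)]. Adds active(y), red(k).
Round 2: r7 [active(y) -> open(y)]; r10 [red(k) AND swims(k) -> locked(k)]. Adds open(y), locked(k).
Round 3: r4 [open(y) AND swims(k) -> approved(k)]; r11 [locked(k) -> valid(k)]. Adds approved(k), valid(k).
Round 4: r1 [valid(k) -> ready(y)]; r2 [approved(k) -> has_feathers(y)]. Adds ready(y), has_feathers(y).
Round 5: r6 [has_feathers(y) AND valid(k) -> signed(k)]. Adds signed(k).
Round 6: r5 [signed(k) -> blue(k)]. Adds blue(k).
Closure: {active(y), approved(k), blue(k), closed(k), flies(k), has_feathers(y), locked(k), mammal(y), open(y), penguin(y), ready(y), red(k), signed(k), small(k), swims(k), valid(k), visible(k)} — 17 facts.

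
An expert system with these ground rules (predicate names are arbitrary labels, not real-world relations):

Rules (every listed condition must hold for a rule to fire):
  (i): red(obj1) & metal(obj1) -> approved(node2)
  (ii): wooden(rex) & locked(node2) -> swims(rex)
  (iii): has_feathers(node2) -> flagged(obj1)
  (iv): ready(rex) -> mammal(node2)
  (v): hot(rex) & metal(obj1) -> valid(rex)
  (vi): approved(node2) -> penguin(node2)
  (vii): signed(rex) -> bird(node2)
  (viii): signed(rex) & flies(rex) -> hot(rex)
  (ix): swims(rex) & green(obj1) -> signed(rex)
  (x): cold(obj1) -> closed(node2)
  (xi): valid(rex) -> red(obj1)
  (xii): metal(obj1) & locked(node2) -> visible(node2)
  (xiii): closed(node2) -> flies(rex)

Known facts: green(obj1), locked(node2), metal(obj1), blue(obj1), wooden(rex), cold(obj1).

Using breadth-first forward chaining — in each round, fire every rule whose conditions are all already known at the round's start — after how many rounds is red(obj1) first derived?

5

Round 1 — (ii), (x), (xii), derive swims(rex), closed(node2), visible(node2).
Round 2 — (ix), (xiii), derive signed(rex), flies(rex).
Round 3 — (vii), (viii), derive bird(node2), hot(rex).
Round 4 — (v), derive valid(rex).
Round 5 — (xi), derive red(obj1).
red(obj1) first appears in round 5.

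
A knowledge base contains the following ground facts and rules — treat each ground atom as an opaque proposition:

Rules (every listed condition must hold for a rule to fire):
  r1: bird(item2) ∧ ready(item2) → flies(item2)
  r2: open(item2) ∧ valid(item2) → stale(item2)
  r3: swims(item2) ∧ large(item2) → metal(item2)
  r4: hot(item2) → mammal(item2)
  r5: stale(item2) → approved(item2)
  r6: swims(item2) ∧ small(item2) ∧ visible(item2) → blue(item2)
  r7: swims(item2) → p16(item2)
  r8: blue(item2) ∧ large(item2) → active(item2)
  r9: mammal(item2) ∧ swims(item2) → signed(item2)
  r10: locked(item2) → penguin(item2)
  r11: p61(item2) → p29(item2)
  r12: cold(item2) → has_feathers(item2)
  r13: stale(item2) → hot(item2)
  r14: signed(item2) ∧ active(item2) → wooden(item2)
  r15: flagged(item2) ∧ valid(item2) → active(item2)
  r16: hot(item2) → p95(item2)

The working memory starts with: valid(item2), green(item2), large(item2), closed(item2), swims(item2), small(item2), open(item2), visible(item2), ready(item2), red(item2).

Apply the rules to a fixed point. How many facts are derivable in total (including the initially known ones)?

21

Round 1 — r2, r3, r6, r7, derive stale(item2), metal(item2), blue(item2), p16(item2).
Round 2 — r5, r8, r13, derive approved(item2), active(item2), hot(item2).
Round 3 — r4, r16, derive mammal(item2), p95(item2).
Round 4 — r9, derive signed(item2).
Round 5 — r14, derive wooden(item2).
Closure: {active(item2), approved(item2), blue(item2), closed(item2), green(item2), hot(item2), large(item2), mammal(item2), metal(item2), open(item2), p16(item2), p95(item2), ready(item2), red(item2), signed(item2), small(item2), stale(item2), swims(item2), valid(item2), visible(item2), wooden(item2)} — 21 facts.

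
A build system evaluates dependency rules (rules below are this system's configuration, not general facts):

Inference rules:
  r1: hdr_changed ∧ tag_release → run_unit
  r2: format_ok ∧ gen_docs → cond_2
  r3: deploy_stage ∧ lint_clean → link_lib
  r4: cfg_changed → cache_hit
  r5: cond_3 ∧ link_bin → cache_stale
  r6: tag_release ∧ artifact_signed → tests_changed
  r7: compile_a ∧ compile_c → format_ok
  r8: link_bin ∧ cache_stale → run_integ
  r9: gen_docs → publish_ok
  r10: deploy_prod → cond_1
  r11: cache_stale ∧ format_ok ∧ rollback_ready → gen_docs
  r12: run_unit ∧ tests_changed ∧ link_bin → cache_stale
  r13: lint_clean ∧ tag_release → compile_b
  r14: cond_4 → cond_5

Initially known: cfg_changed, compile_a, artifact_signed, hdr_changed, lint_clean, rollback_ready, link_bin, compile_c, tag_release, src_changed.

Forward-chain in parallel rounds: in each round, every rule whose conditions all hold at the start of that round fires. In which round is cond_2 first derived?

Round 1 fires r1, r4, r6, r7, r13, giving run_unit, cache_hit, tests_changed, format_ok, compile_b.
Round 2 fires r12, giving cache_stale.
Round 3 fires r8, r11, giving run_integ, gen_docs.
Round 4 fires r2, r9, giving cond_2, publish_ok.
cond_2 first appears in round 4.

4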